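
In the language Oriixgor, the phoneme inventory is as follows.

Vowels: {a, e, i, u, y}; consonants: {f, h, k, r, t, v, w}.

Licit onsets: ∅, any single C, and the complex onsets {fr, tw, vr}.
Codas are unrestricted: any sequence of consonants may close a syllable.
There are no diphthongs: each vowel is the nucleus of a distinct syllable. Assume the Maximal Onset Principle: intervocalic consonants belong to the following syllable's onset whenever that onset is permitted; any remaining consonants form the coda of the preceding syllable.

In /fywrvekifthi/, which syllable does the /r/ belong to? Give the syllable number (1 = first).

1

Nuclei (vowels): y, e, i, i → 4 syllables.
V1 /y/ – V2 /e/: /wrv/; trying suffixes from longest down, /v/ is the first permitted one, so coda /wr/ | onset /v/.
V2 /e/ – V3 /i/: /k/ is a single consonant, so it becomes the next onset.
V3 /i/ – V4 /i/: /fth/; trying suffixes from longest down, /h/ is the first permitted one, so coda /ft/ | onset /h/.
Result: fywr.ve.kift.hi.
The /r/ is in the coda of syllable 1 (/fywr/).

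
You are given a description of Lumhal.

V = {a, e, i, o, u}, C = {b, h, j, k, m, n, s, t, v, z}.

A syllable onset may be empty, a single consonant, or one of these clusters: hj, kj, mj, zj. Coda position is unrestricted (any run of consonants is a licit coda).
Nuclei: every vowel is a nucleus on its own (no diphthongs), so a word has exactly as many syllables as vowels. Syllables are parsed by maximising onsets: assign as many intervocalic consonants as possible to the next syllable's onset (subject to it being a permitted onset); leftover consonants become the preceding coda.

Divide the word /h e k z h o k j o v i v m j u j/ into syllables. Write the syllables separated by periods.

Vowels present: e, o, o, i, u; each is a nucleus, giving 5 syllables.
/e…o/ gap (V1→V2): /kzh/ — longest licit onset from the right is /h/, leaving /kz/ as coda.
/o…o/ gap (V2→V3): cluster /kj/ — /kj/ is itself a permitted onset, so the whole cluster goes right; preceding coda = ∅.
/o…i/ gap (V3→V4): /v/ is a single consonant, so it becomes the next onset.
/i…u/ gap (V4→V5): /vmj/; trying suffixes from longest down, /mj/ is the first permitted one, so coda /v/ | onset /mj/.

hekz.ho.kjo.viv.mjuj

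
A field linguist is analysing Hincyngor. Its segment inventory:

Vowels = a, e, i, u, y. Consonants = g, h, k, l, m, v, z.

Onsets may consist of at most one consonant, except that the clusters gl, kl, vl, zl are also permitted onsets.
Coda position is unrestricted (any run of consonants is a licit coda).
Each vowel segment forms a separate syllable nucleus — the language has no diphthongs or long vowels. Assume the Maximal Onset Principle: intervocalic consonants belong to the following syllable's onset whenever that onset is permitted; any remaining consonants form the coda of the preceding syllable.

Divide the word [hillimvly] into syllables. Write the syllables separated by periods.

Nuclei (vowels): i, i, y → 3 syllables.
σ1/σ2 boundary: /ll/ — longest licit onset from the right is /l/, leaving /l/ as coda.
σ2/σ3 boundary: /mvl/; trying suffixes from longest down, /vl/ is the first permitted one, so coda /m/ | onset /vl/.

hil.lim.vly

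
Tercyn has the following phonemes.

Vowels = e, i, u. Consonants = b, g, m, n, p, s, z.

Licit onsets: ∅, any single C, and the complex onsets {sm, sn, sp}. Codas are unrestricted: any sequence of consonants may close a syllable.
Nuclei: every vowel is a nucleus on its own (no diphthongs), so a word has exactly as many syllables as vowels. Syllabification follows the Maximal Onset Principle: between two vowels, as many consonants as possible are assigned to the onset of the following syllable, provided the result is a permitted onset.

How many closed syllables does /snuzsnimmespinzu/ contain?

3

Nuclei (vowels): u, i, e, i, u → 5 syllables.
V1 /u/ – V2 /i/: /zsn/; trying suffixes from longest down, /sn/ is the first permitted one, so coda /z/ | onset /sn/.
V2 /i/ – V3 /e/: /mm/ splits as /m/ + /m/ (/m/ is the longest suffix that is a licit onset).
V3 /e/ – V4 /i/: /sp/ — entire cluster is a permitted onset → onset /sp/, coda ∅.
V4 /i/ – V5 /u/: /nz/ splits as /n/ + /z/ (/z/ is the longest suffix that is a licit onset).
So the parse is snuz.snim.me.spin.zu.
Classifying each syllable: /snuz/ (closed), /snim/ (closed), /me/ (open), /spin/ (closed), /zu/ (open).
Closed syllables: 3.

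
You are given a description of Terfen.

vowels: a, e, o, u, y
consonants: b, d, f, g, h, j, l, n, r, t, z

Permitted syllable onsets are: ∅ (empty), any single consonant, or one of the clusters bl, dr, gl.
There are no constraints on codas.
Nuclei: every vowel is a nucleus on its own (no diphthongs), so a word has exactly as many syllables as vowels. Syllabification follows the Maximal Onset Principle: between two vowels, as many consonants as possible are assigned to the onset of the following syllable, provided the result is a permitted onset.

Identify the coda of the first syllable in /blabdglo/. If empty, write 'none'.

Nuclei (vowels): a, o → 2 syllables.
/a…o/ gap (V1→V2): /bdgl/ — longest licit onset from the right is /gl/, leaving /bd/ as coda.
So the parse is blabd.glo.
Syllable 1 is /blabd/: onset /bl/, nucleus /a/, coda /bd/.

bd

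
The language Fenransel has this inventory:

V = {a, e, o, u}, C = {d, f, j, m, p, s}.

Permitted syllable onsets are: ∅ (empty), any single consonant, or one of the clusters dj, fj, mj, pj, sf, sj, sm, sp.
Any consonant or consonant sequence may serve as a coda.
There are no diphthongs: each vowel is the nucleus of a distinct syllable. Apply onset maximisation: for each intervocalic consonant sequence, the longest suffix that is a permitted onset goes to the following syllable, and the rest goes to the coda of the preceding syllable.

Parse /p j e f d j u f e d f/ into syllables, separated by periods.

pjef.dju.fedf

Nuclei (vowels): e, u, e → 3 syllables.
σ1/σ2 boundary: /fdj/ splits as /f/ + /dj/ (/dj/ is the longest suffix that is a licit onset).
σ2/σ3 boundary: /f/ is a single consonant, so it becomes the next onset.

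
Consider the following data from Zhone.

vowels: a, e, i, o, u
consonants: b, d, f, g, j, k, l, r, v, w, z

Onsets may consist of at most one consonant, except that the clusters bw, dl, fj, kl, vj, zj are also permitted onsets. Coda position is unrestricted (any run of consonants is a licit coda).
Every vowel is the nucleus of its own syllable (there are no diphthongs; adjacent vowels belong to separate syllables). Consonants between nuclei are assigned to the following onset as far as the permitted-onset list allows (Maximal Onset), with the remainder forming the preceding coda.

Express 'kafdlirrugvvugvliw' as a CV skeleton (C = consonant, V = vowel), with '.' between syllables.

Nuclei (vowels): a, i, u, u, i → 5 syllables.
/a…i/ gap (V1→V2): /fdl/ — longest licit onset from the right is /dl/, leaving /f/ as coda.
/i…u/ gap (V2→V3): /rr/; trying suffixes from longest down, /r/ is the first permitted one, so coda /r/ | onset /r/.
/u…u/ gap (V3→V4): cluster /gvv/ — the longest permitted-onset suffix is /v/; onset = /v/, preceding coda = /gv/.
/u…i/ gap (V4→V5): /gvl/; trying suffixes from longest down, /l/ is the first permitted one, so coda /gv/ | onset /l/.
So the parse is kaf.dlir.rugv.vugv.liw.
Mapping each syllable to C/V: /kaf/ → CVC, /dlir/ → CCVC, /rugv/ → CVCC, /vugv/ → CVCC, /liw/ → CVC.

CVC.CCVC.CVCC.CVCC.CVC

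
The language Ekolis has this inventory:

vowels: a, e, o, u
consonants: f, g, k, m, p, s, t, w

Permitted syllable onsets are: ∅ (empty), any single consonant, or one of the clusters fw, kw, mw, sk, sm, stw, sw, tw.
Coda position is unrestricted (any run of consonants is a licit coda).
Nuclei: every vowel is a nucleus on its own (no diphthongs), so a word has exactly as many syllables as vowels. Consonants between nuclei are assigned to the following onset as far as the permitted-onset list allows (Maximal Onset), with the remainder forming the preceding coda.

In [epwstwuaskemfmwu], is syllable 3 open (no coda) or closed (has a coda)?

Vowels present: e, u, a, e, u; each is a nucleus, giving 5 syllables.
σ1/σ2 boundary: /pwstw/ splits as /pw/ + /stw/ (/stw/ is the longest suffix that is a licit onset).
σ2/σ3 boundary: hiatus — the boundary sits between the two vowels.
σ3/σ4 boundary: /sk/ is a licit onset in full, so it all attaches to the next syllable.
σ4/σ5 boundary: /mfmw/ splits as /mf/ + /mw/ (/mw/ is the longest suffix that is a licit onset).
Putting it together: epw.stwu.a.skemf.mwu.
Syllable 3 is /a/; it ends in its nucleus with no coda, so it is open.

open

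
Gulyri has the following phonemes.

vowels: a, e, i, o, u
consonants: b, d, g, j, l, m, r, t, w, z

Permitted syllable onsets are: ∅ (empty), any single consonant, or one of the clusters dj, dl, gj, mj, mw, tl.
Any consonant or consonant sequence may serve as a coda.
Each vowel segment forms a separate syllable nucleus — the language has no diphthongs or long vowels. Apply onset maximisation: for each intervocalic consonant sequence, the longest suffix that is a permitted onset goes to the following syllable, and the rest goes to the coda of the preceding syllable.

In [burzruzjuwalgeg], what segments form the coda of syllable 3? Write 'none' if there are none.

none

The vowels are u, u, u, a, e — 5 nuclei, so 5 syllables.
V1 /u/ – V2 /u/: /rzr/; trying suffixes from longest down, /r/ is the first permitted one, so coda /rz/ | onset /r/.
V2 /u/ – V3 /u/: /zj/ — longest licit onset from the right is /j/, leaving /z/ as coda.
V3 /u/ – V4 /a/: /w/ is a single consonant, so it becomes the next onset.
V4 /a/ – V5 /e/: /lg/ splits as /l/ + /g/ (/g/ is the longest suffix that is a licit onset).
Putting it together: burz.ruz.ju.wal.geg.
Syllable 3 is /ju/: onset /j/, nucleus /u/, coda ∅.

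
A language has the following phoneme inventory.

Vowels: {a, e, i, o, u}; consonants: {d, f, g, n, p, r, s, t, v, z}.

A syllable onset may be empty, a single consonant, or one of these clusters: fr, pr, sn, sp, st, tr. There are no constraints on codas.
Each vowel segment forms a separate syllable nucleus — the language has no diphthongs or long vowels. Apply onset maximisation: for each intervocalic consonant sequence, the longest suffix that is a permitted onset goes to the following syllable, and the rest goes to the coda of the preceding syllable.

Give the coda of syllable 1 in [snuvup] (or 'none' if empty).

none

Nuclei (vowels): u, u → 2 syllables.
V1 /u/ – V2 /u/: just /v/ — single C goes to the following onset.
Result: snu.vup.
Syllable 1 is /snu/: onset /sn/, nucleus /u/, coda ∅.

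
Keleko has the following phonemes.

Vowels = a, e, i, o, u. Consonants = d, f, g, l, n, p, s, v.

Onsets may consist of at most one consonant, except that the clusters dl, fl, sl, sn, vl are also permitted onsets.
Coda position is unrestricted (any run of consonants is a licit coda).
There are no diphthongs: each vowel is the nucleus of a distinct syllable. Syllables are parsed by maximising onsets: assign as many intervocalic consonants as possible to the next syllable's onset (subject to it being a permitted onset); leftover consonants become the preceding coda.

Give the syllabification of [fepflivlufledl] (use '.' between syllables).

fep.fli.vlu.fledl

Vowels present: e, i, u, e; each is a nucleus, giving 4 syllables.
σ1/σ2 boundary: /pfl/; trying suffixes from longest down, /fl/ is the first permitted one, so coda /p/ | onset /fl/.
σ2/σ3 boundary: /vl/ is a licit onset in full, so it all attaches to the next syllable.
σ3/σ4 boundary: /fl/ is a licit onset in full, so it all attaches to the next syllable.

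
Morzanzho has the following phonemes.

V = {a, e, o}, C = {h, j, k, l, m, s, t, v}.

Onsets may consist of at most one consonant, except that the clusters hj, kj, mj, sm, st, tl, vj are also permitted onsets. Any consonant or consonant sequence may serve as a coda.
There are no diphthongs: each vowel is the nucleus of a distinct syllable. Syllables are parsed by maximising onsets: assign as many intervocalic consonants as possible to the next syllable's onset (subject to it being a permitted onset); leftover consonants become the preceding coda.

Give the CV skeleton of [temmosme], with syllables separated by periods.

CVC.CV.CCV

The vowels are e, o, e — 3 nuclei, so 3 syllables.
V1 /e/ – V2 /o/: cluster /mm/ — the longest permitted-onset suffix is /m/; onset = /m/, preceding coda = /m/.
V2 /o/ – V3 /e/: /sm/ is a licit onset in full, so it all attaches to the next syllable.
So the parse is tem.mo.sme.
Mapping each syllable to C/V: /tem/ → CVC, /mo/ → CV, /sme/ → CCV.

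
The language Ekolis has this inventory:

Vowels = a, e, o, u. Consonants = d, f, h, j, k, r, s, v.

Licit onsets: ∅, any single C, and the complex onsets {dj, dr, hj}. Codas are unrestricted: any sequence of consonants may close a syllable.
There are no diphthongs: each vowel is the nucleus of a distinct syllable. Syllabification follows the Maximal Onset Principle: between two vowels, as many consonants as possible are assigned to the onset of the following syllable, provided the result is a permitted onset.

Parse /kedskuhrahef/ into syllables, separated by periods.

keds.kuh.ra.hef

Nuclei (vowels): e, u, a, e → 4 syllables.
V1 /e/ – V2 /u/: /dsk/; trying suffixes from longest down, /k/ is the first permitted one, so coda /ds/ | onset /k/.
V2 /u/ – V3 /a/: /hr/ splits as /h/ + /r/ (/r/ is the longest suffix that is a licit onset).
V3 /a/ – V4 /e/: /h/ is a single consonant, so it becomes the next onset.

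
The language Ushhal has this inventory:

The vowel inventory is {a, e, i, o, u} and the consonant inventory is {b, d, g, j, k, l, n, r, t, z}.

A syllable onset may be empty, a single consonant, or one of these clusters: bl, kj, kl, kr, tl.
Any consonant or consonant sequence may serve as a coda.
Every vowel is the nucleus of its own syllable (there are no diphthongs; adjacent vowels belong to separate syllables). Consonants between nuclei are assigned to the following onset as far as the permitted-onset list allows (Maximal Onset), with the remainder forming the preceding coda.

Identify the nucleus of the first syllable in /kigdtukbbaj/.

i

Vowels present: i, u, a; each is a nucleus, giving 3 syllables.
The first nucleus (vowel 1 from the left) is /i/.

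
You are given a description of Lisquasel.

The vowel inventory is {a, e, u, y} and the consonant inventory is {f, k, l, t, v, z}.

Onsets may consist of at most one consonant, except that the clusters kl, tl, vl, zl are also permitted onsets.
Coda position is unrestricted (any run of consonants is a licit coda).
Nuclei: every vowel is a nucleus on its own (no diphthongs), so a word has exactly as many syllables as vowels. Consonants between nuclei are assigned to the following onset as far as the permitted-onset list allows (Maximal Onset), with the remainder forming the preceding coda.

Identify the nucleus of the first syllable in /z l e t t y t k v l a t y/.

Vowels present: e, y, a, y; each is a nucleus, giving 4 syllables.
The first nucleus (vowel 1 from the left) is /e/.

e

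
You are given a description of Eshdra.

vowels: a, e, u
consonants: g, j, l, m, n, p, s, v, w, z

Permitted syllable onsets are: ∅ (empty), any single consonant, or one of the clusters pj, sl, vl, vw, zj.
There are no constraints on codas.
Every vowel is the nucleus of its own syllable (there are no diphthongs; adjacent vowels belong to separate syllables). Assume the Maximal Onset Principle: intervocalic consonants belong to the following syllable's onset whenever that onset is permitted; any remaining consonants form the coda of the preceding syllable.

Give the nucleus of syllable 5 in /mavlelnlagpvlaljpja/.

Nuclei (vowels): a, e, a, a, a → 5 syllables.
The fifth nucleus (vowel 5 from the left) is /a/.

a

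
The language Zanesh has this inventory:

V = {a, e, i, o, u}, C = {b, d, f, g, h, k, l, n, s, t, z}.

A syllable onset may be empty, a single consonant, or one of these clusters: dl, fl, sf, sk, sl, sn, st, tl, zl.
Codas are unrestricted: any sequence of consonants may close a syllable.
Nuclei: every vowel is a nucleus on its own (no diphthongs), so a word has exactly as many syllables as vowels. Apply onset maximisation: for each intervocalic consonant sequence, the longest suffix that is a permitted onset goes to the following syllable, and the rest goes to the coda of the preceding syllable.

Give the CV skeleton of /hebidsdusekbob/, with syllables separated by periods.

Nuclei (vowels): e, i, u, e, o → 5 syllables.
/e…i/ gap (V1→V2): just /b/ — single C goes to the following onset.
/i…u/ gap (V2→V3): /dsd/ splits as /ds/ + /d/ (/d/ is the longest suffix that is a licit onset).
/u…e/ gap (V3→V4): /s/ → onset of the next syllable (single consonants are always licit onsets).
/e…o/ gap (V4→V5): /kb/; trying suffixes from longest down, /b/ is the first permitted one, so coda /k/ | onset /b/.
So the parse is he.bids.du.sek.bob.
Mapping each syllable to C/V: /he/ → CV, /bids/ → CVCC, /du/ → CV, /sek/ → CVC, /bob/ → CVC.

CV.CVCC.CV.CVC.CVC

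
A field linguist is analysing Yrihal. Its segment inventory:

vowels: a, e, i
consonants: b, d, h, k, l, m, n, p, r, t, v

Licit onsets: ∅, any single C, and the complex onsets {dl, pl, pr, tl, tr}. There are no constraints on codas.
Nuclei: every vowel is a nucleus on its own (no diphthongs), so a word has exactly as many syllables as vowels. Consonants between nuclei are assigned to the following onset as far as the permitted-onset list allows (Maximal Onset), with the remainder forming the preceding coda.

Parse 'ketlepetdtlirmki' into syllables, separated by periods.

Nuclei (vowels): e, e, e, i, i → 5 syllables.
σ1/σ2 boundary: cluster /tl/ — /tl/ is itself a permitted onset, so the whole cluster goes right; preceding coda = ∅.
σ2/σ3 boundary: /p/ is a single consonant, so it becomes the next onset.
σ3/σ4 boundary: /tdtl/ — longest licit onset from the right is /tl/, leaving /td/ as coda.
σ4/σ5 boundary: /rmk/ splits as /rm/ + /k/ (/k/ is the longest suffix that is a licit onset).

ke.tle.petd.tlirm.ki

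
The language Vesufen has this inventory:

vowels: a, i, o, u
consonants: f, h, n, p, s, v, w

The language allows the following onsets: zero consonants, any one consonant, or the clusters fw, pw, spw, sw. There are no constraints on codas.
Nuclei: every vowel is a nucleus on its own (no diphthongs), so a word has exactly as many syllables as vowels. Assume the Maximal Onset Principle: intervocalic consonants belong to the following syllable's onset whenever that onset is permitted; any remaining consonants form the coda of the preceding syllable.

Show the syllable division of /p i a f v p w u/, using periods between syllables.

Vowels present: i, a, u; each is a nucleus, giving 3 syllables.
Between /i/ (V1) and /a/ (V2): nothing intervenes; syllable break is V.V.
Between /a/ (V2) and /u/ (V3): /fvpw/; trying suffixes from longest down, /pw/ is the first permitted one, so coda /fv/ | onset /pw/.

pi.afv.pwu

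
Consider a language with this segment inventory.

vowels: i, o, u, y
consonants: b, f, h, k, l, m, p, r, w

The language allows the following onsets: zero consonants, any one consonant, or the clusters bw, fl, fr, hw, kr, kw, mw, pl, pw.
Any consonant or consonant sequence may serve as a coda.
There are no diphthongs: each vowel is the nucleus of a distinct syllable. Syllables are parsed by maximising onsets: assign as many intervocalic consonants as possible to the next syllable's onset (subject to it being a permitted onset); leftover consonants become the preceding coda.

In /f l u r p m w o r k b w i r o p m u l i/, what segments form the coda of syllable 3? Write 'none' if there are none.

Vowels present: u, o, i, o, u, i; each is a nucleus, giving 6 syllables.
Between /u/ (V1) and /o/ (V2): /rpmw/ splits as /rp/ + /mw/ (/mw/ is the longest suffix that is a licit onset).
Between /o/ (V2) and /i/ (V3): cluster /rkbw/ — the longest permitted-onset suffix is /bw/; onset = /bw/, preceding coda = /rk/.
Between /i/ (V3) and /o/ (V4): /r/ → onset of the next syllable (single consonants are always licit onsets).
Between /o/ (V4) and /u/ (V5): cluster /pm/ — the longest permitted-onset suffix is /m/; onset = /m/, preceding coda = /p/.
Between /u/ (V5) and /i/ (V6): /l/ is a single consonant, so it becomes the next onset.
Putting it together: flurp.mwork.bwi.rop.mu.li.
Syllable 3 is /bwi/: onset /bw/, nucleus /i/, coda ∅.

none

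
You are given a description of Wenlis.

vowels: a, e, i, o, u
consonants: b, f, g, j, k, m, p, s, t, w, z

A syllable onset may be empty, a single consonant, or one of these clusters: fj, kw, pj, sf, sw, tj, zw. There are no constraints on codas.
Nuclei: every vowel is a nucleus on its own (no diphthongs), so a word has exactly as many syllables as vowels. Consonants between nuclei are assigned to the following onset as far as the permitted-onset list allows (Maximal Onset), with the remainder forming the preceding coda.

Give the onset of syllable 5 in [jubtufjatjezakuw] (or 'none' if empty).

z

Nuclei (vowels): u, u, a, e, a, u → 6 syllables.
σ1/σ2 boundary: /bt/; trying suffixes from longest down, /t/ is the first permitted one, so coda /b/ | onset /t/.
σ2/σ3 boundary: /fj/ is a licit onset in full, so it all attaches to the next syllable.
σ3/σ4 boundary: cluster /tj/ — /tj/ is itself a permitted onset, so the whole cluster goes right; preceding coda = ∅.
σ4/σ5 boundary: just /z/ — single C goes to the following onset.
σ5/σ6 boundary: /k/ is a single consonant, so it becomes the next onset.
Putting it together: jub.tu.fja.tje.za.kuw.
Syllable 5 is /za/: onset /z/, nucleus /a/, coda ∅.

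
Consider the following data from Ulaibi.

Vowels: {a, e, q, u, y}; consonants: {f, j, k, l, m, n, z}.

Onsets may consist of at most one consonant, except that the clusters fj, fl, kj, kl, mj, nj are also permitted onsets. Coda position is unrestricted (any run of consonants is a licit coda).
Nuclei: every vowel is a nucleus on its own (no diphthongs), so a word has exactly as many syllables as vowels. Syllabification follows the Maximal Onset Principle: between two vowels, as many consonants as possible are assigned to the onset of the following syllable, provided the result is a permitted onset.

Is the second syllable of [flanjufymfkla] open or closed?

The vowels are a, u, y, a — 4 nuclei, so 4 syllables.
Between /a/ (V1) and /u/ (V2): /nj/ is a licit onset in full, so it all attaches to the next syllable.
Between /u/ (V2) and /y/ (V3): /f/ is a single consonant, so it becomes the next onset.
Between /y/ (V3) and /a/ (V4): cluster /mfkl/ — the longest permitted-onset suffix is /kl/; onset = /kl/, preceding coda = /mf/.
So the parse is fla.nju.fymf.kla.
Syllable 2 is /nju/; it ends in its nucleus with no coda, so it is open.

open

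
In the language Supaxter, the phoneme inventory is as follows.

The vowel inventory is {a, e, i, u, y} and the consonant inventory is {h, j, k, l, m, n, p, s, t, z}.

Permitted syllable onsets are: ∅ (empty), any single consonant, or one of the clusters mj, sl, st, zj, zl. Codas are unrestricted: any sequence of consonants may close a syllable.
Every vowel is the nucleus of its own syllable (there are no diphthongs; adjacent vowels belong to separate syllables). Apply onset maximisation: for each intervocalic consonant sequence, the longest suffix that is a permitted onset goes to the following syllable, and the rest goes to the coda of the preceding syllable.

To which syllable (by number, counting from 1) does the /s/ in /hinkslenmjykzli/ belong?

2

Nuclei (vowels): i, e, y, i → 4 syllables.
Between /i/ (V1) and /e/ (V2): /nksl/ — longest licit onset from the right is /sl/, leaving /nk/ as coda.
Between /e/ (V2) and /y/ (V3): /nmj/ splits as /n/ + /mj/ (/mj/ is the longest suffix that is a licit onset).
Between /y/ (V3) and /i/ (V4): cluster /kzl/ — the longest permitted-onset suffix is /zl/; onset = /zl/, preceding coda = /k/.
So the parse is hink.slen.mjyk.zli.
The /s/ is in the onset of syllable 2 (/slen/).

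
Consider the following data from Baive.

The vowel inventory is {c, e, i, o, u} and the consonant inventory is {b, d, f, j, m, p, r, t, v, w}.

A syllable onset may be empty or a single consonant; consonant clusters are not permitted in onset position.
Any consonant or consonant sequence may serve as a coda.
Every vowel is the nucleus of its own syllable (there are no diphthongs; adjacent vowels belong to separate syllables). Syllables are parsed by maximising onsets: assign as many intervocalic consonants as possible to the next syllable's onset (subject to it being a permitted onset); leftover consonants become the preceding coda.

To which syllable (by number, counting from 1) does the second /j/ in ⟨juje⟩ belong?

Nuclei (vowels): u, e → 2 syllables.
/u…e/ gap (V1→V2): /j/ is a single consonant, so it becomes the next onset.
Result: ju.je.
The second /j/ is in the onset of syllable 2 (/je/).

2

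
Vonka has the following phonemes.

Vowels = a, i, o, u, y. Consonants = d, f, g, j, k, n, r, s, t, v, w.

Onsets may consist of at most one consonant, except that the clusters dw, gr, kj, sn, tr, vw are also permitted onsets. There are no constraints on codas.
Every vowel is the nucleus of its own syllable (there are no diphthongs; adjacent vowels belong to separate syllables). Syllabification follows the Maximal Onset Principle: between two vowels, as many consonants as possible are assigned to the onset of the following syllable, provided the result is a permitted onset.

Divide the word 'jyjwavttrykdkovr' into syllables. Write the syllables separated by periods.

Vowels present: y, a, y, o; each is a nucleus, giving 4 syllables.
V1 /y/ – V2 /a/: /jw/ splits as /j/ + /w/ (/w/ is the longest suffix that is a licit onset).
V2 /a/ – V3 /y/: cluster /vttr/ — the longest permitted-onset suffix is /tr/; onset = /tr/, preceding coda = /vt/.
V3 /y/ – V4 /o/: /kdk/ — longest licit onset from the right is /k/, leaving /kd/ as coda.

jyj.wavt.trykd.kovr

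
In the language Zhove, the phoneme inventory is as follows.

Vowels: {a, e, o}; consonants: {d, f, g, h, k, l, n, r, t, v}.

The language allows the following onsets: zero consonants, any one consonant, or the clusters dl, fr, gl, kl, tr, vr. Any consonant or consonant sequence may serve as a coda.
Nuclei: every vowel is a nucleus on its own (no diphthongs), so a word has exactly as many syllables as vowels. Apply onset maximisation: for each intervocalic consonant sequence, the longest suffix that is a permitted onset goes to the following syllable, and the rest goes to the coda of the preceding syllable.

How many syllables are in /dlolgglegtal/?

The vowels are o, e, a — 3 nuclei, so 3 syllables.

3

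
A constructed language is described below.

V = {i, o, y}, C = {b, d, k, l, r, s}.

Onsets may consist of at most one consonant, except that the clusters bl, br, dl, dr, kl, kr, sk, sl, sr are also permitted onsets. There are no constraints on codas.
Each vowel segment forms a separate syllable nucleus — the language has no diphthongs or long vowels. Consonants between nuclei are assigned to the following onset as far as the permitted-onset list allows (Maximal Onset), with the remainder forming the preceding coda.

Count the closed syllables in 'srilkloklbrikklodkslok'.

The vowels are i, o, i, o, o — 5 nuclei, so 5 syllables.
σ1/σ2 boundary: cluster /lkl/ — the longest permitted-onset suffix is /kl/; onset = /kl/, preceding coda = /l/.
σ2/σ3 boundary: cluster /klbr/ — the longest permitted-onset suffix is /br/; onset = /br/, preceding coda = /kl/.
σ3/σ4 boundary: /kkl/ — longest licit onset from the right is /kl/, leaving /k/ as coda.
σ4/σ5 boundary: /dksl/ splits as /dk/ + /sl/ (/sl/ is the longest suffix that is a licit onset).
Result: sril.klokl.brik.klodk.slok.
Classifying each syllable: /sril/ (closed), /klokl/ (closed), /brik/ (closed), /klodk/ (closed), /slok/ (closed).
Closed syllables: 5.

5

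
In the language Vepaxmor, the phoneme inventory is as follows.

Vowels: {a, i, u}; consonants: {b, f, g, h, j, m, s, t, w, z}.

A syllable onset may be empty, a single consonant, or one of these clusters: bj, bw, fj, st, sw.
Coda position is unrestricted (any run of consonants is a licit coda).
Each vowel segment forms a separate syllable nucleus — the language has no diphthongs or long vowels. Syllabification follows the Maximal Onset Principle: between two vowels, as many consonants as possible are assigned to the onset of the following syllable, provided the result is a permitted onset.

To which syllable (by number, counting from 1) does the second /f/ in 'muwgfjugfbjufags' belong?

2

Vowels present: u, u, u, a; each is a nucleus, giving 4 syllables.
/u…u/ gap (V1→V2): /wgfj/ — longest licit onset from the right is /fj/, leaving /wg/ as coda.
/u…u/ gap (V2→V3): /gfbj/ — longest licit onset from the right is /bj/, leaving /gf/ as coda.
/u…a/ gap (V3→V4): just /f/ — single C goes to the following onset.
Syllabification: muwg.fjugf.bju.fags.
The second /f/ is in the coda of syllable 2 (/fjugf/).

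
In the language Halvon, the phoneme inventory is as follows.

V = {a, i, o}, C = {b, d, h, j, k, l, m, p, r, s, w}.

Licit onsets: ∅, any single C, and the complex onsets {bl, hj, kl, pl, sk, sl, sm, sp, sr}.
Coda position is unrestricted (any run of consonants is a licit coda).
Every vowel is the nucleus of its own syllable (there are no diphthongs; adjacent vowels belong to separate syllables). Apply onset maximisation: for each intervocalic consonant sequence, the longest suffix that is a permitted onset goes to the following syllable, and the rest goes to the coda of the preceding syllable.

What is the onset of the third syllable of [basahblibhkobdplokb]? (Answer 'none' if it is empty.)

The vowels are a, a, i, o, o — 5 nuclei, so 5 syllables.
σ1/σ2 boundary: /s/ → onset of the next syllable (single consonants are always licit onsets).
σ2/σ3 boundary: /hbl/ — longest licit onset from the right is /bl/, leaving /h/ as coda.
σ3/σ4 boundary: /bhk/ splits as /bh/ + /k/ (/k/ is the longest suffix that is a licit onset).
σ4/σ5 boundary: /bdpl/ — longest licit onset from the right is /pl/, leaving /bd/ as coda.
Result: ba.sah.blibh.kobd.plokb.
Syllable 3 is /blibh/: onset /bl/, nucleus /i/, coda /bh/.

bl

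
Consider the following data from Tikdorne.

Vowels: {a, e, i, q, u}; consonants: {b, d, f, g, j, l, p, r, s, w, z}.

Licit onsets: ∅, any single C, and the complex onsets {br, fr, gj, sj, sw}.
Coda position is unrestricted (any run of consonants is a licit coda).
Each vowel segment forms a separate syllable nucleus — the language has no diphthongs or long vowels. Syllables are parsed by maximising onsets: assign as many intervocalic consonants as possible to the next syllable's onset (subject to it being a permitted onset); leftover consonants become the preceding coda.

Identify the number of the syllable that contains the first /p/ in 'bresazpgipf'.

Nuclei (vowels): e, a, i → 3 syllables.
V1 /e/ – V2 /a/: just /s/ — single C goes to the following onset.
V2 /a/ – V3 /i/: /zpg/ — longest licit onset from the right is /g/, leaving /zp/ as coda.
Putting it together: bre.sazp.gipf.
The first /p/ is in the coda of syllable 2 (/sazp/).

2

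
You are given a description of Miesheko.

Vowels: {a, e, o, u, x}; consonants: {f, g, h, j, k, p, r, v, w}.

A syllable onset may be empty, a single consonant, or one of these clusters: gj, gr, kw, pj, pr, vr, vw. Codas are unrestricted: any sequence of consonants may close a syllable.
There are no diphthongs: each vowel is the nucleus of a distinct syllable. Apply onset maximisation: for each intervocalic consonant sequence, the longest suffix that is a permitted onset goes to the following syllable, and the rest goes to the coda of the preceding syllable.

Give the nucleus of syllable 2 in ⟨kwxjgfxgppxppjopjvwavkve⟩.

x

The vowels are x, x, x, o, a, e — 6 nuclei, so 6 syllables.
The second nucleus (vowel 2 from the left) is /x/.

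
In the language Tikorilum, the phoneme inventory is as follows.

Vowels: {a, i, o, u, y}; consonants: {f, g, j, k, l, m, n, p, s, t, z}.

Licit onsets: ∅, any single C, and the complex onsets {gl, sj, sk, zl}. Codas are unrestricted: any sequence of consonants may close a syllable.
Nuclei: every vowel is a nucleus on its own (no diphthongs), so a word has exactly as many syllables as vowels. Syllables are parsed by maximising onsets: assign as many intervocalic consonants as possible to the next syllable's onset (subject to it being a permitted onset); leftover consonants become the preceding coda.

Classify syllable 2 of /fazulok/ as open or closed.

open

The vowels are a, u, o — 3 nuclei, so 3 syllables.
/a…u/ gap (V1→V2): /z/ → onset of the next syllable (single consonants are always licit onsets).
/u…o/ gap (V2→V3): /l/ is a single consonant, so it becomes the next onset.
Result: fa.zu.lok.
Syllable 2 is /zu/; it ends in its nucleus with no coda, so it is open.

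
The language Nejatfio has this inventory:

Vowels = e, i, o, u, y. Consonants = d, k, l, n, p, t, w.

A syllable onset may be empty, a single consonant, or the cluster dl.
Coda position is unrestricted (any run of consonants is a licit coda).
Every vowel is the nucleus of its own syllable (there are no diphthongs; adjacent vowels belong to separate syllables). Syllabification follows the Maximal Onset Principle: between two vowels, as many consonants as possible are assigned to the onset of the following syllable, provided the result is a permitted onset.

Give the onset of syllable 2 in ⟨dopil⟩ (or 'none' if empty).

p

The vowels are o, i — 2 nuclei, so 2 syllables.
Between /o/ (V1) and /i/ (V2): /p/ → onset of the next syllable (single consonants are always licit onsets).
Putting it together: do.pil.
Syllable 2 is /pil/: onset /p/, nucleus /i/, coda /l/.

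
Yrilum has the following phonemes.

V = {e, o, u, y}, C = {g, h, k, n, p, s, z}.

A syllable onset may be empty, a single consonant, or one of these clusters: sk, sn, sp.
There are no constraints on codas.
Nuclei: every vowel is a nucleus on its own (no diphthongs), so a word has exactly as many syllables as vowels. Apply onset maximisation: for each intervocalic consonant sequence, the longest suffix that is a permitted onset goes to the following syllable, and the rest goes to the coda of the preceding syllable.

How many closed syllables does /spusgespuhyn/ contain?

2

The vowels are u, e, u, y — 4 nuclei, so 4 syllables.
/u…e/ gap (V1→V2): /sg/ splits as /s/ + /g/ (/g/ is the longest suffix that is a licit onset).
/e…u/ gap (V2→V3): /sp/ is a licit onset in full, so it all attaches to the next syllable.
/u…y/ gap (V3→V4): /h/ is a single consonant, so it becomes the next onset.
Putting it together: spus.ge.spu.hyn.
Classifying each syllable: /spus/ (closed), /ge/ (open), /spu/ (open), /hyn/ (closed).
Closed syllables: 2.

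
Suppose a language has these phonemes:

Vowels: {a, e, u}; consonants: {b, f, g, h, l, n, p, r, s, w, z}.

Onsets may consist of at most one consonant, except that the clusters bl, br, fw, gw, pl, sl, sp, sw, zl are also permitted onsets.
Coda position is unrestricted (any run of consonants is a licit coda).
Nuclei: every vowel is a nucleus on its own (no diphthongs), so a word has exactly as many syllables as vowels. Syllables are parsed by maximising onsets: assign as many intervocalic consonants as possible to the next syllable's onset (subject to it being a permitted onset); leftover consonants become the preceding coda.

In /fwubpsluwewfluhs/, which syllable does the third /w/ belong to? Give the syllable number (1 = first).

3

Nuclei (vowels): u, u, e, u → 4 syllables.
V1 /u/ – V2 /u/: cluster /bpsl/ — the longest permitted-onset suffix is /sl/; onset = /sl/, preceding coda = /bp/.
V2 /u/ – V3 /e/: /w/ is a single consonant, so it becomes the next onset.
V3 /e/ – V4 /u/: cluster /wfl/ — the longest permitted-onset suffix is /l/; onset = /l/, preceding coda = /wf/.
Syllabification: fwubp.slu.wewf.luhs.
The third /w/ is in the coda of syllable 3 (/wewf/).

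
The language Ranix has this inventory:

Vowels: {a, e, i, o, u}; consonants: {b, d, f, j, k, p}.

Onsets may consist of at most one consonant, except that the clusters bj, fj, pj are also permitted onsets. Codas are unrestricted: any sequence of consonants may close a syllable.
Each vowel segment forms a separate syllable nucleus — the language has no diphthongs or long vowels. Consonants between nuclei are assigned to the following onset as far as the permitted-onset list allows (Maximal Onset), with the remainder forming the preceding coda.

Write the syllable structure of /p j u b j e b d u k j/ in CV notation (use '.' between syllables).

Vowels present: u, e, u; each is a nucleus, giving 3 syllables.
V1 /u/ – V2 /e/: cluster /bj/ — /bj/ is itself a permitted onset, so the whole cluster goes right; preceding coda = ∅.
V2 /e/ – V3 /u/: cluster /bd/ — the longest permitted-onset suffix is /d/; onset = /d/, preceding coda = /b/.
Result: pju.bjeb.dukj.
Mapping each syllable to C/V: /pju/ → CCV, /bjeb/ → CCVC, /dukj/ → CVCC.

CCV.CCVC.CVCC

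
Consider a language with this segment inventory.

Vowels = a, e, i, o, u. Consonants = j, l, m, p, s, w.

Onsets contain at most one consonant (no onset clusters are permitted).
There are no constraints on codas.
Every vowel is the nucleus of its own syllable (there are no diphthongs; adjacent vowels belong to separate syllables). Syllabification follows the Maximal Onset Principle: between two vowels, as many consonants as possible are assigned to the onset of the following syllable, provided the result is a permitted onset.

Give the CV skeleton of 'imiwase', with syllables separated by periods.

Vowels present: i, i, a, e; each is a nucleus, giving 4 syllables.
V1 /i/ – V2 /i/: /m/ → onset of the next syllable (single consonants are always licit onsets).
V2 /i/ – V3 /a/: just /w/ — single C goes to the following onset.
V3 /a/ – V4 /e/: /s/ is a single consonant, so it becomes the next onset.
Putting it together: i.mi.wa.se.
Mapping each syllable to C/V: /i/ → V, /mi/ → CV, /wa/ → CV, /se/ → CV.

V.CV.CV.CV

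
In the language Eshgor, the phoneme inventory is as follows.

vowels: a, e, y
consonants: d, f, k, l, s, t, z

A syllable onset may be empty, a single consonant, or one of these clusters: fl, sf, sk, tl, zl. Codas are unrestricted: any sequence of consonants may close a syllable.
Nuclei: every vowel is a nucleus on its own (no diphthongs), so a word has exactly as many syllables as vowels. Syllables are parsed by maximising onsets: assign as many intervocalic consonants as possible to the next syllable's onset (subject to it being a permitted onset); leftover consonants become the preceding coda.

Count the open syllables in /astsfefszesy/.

2

The vowels are a, e, e, y — 4 nuclei, so 4 syllables.
Between /a/ (V1) and /e/ (V2): cluster /stsf/ — the longest permitted-onset suffix is /sf/; onset = /sf/, preceding coda = /st/.
Between /e/ (V2) and /e/ (V3): /fsz/; trying suffixes from longest down, /z/ is the first permitted one, so coda /fs/ | onset /z/.
Between /e/ (V3) and /y/ (V4): /s/ → onset of the next syllable (single consonants are always licit onsets).
Result: ast.sfefs.ze.sy.
Classifying each syllable: /ast/ (closed), /sfefs/ (closed), /ze/ (open), /sy/ (open).
Open syllables: 2.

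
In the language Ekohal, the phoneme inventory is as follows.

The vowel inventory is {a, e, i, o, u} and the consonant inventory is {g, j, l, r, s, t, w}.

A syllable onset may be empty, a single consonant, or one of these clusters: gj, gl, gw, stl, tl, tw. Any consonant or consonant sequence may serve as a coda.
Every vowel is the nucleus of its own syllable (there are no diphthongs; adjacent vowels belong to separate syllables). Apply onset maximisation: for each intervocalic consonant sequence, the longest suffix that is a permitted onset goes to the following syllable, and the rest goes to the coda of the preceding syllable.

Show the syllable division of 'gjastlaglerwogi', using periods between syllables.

gja.stla.gler.wo.gi

The vowels are a, a, e, o, i — 5 nuclei, so 5 syllables.
V1 /a/ – V2 /a/: /stl/ — entire cluster is a permitted onset → onset /stl/, coda ∅.
V2 /a/ – V3 /e/: /gl/ is a licit onset in full, so it all attaches to the next syllable.
V3 /e/ – V4 /o/: /rw/ splits as /r/ + /w/ (/w/ is the longest suffix that is a licit onset).
V4 /o/ – V5 /i/: /g/ → onset of the next syllable (single consonants are always licit onsets).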